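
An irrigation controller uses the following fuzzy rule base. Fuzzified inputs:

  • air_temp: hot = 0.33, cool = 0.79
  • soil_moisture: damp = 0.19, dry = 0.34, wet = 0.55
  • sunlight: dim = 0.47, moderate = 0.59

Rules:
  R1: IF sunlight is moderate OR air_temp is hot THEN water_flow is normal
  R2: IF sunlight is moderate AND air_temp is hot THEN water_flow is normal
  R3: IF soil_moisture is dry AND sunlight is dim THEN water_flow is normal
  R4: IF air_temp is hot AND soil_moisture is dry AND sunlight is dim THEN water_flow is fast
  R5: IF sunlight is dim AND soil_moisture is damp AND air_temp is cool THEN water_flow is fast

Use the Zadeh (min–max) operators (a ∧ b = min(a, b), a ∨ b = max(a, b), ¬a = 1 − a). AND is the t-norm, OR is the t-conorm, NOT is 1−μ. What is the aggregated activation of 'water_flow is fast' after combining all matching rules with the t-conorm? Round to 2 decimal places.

R1: moderate=0.59, hot=0.33; OR[max(a, b)] → w = 0.59
R2: moderate=0.59, hot=0.33; AND[min(a, b)] → w = 0.33
R3: dry=0.34, dim=0.47; AND[min(a, b)] → w = 0.34
R4: hot=0.33, dry=0.34, dim=0.47; AND[min(a, b)] → w = 0.33
R5: dim=0.47, damp=0.19, cool=0.79; AND[min(a, b)] → w = 0.19
Rules with consequent 'fast': {R4, R5} → strengths 0.33, 0.19
Aggregate via t-conorm [max(a, b)]: 0.33

0.33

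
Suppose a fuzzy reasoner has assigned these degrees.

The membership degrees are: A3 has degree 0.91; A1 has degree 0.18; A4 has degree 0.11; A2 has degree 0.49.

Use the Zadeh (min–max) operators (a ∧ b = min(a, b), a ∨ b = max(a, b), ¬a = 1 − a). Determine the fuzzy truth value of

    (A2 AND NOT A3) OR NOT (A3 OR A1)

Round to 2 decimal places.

0.09

NOT A3 = 1 − 0.91 = 0.09
A2 AND NOT A3 = min(a, b) on (0.49, 0.09) = 0.09
A3 OR A1 = max(a, b) on (0.91, 0.18) = 0.91
NOT (A3 OR A1) = 1 − 0.91 = 0.09
(A2 AND NOT A3) OR NOT (A3 OR A1) = max(a, b) on (0.09, 0.09) = 0.09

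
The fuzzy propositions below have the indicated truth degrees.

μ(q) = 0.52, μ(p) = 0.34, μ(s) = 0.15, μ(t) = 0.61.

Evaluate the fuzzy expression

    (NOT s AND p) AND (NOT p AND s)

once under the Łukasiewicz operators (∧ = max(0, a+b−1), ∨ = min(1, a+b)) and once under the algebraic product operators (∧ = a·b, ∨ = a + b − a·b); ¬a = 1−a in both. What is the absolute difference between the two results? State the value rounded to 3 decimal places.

0.029

Under Łukasiewicz:
  NOT s = 1 − 0.15 = 0.85
  NOT s AND p = max(0, a+b−1) on (0.85, 0.34) = 0.19
  NOT p = 1 − 0.34 = 0.66
  NOT p AND s = max(0, a+b−1) on (0.66, 0.15) = 0.00
  (NOT s AND p) AND (NOT p AND s) = max(0, a+b−1) on (0.19, 0.00) = 0.00
  → value = 0.0000
Under algebraic product:
  NOT s = 1 − 0.1500 = 0.8500
  NOT s AND p = a·b on (0.8500, 0.3400) = 0.2890
  NOT p = 1 − 0.3400 = 0.6600
  NOT p AND s = a·b on (0.6600, 0.1500) = 0.0990
  (NOT s AND p) AND (NOT p AND s) = a·b on (0.2890, 0.0990) = 0.0286
  → value = 0.0286
|0.0000 − 0.0286| = 0.029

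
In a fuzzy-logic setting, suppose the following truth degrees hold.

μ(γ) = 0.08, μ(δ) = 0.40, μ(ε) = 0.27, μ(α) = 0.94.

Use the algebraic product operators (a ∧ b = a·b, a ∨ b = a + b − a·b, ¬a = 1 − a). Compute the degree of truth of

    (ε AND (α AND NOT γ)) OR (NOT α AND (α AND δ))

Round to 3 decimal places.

NOT γ = 1 − 0.0800 = 0.9200
α AND NOT γ = a·b on (0.9400, 0.9200) = 0.8648
ε AND (α AND NOT γ) = a·b on (0.2700, 0.8648) = 0.2335
NOT α = 1 − 0.9400 = 0.0600
α AND δ = a·b on (0.9400, 0.4000) = 0.3760
NOT α AND (α AND δ) = a·b on (0.0600, 0.3760) = 0.0226
(ε AND (α AND NOT γ)) OR (NOT α AND (α AND δ)) = a + b − a·b on (0.2335, 0.0226) = 0.2508

0.251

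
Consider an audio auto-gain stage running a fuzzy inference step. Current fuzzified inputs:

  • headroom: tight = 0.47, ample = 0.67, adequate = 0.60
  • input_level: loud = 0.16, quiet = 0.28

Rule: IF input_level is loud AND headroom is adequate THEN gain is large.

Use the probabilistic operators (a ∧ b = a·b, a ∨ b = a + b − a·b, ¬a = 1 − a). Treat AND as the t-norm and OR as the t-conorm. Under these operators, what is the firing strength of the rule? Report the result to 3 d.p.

firing strength: loud=0.16, adequate=0.60; AND[a·b] → w = 0.0960

0.096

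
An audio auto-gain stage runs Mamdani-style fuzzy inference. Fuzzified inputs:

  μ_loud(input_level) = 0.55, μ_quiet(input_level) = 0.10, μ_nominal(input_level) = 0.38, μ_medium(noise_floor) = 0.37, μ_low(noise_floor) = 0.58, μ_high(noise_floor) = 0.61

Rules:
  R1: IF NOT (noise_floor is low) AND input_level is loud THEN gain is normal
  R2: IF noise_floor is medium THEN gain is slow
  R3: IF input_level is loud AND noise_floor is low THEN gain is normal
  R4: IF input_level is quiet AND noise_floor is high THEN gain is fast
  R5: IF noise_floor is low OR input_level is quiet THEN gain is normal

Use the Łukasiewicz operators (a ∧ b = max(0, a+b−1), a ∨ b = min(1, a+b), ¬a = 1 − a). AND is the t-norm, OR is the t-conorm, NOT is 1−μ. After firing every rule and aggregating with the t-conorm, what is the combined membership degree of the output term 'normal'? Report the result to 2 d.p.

0.81

R1: ¬low=1−0.58=0.42, loud=0.55; AND[max(0, a+b−1)] → w = 0.00
R2: medium=0.37 → w = 0.37
R3: loud=0.55, low=0.58; AND[max(0, a+b−1)] → w = 0.13
R4: quiet=0.10, high=0.61; AND[max(0, a+b−1)] → w = 0.00
R5: low=0.58, quiet=0.10; OR[min(1, a+b)] → w = 0.68
Rules with consequent 'normal': {R1, R3, R5} → strengths 0.00, 0.13, 0.68
Aggregate via t-conorm [min(1, a+b)]: 0.81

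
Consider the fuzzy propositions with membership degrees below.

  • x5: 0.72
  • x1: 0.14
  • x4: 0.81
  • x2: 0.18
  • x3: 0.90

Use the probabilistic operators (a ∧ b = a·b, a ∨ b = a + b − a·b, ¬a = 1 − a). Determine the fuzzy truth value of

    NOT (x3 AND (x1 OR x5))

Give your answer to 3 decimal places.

x1 OR x5 = a + b − a·b on (0.1400, 0.7200) = 0.7592
x3 AND (x1 OR x5) = a·b on (0.9000, 0.7592) = 0.6833
NOT (x3 AND (x1 OR x5)) = 1 − 0.6833 = 0.3167

0.317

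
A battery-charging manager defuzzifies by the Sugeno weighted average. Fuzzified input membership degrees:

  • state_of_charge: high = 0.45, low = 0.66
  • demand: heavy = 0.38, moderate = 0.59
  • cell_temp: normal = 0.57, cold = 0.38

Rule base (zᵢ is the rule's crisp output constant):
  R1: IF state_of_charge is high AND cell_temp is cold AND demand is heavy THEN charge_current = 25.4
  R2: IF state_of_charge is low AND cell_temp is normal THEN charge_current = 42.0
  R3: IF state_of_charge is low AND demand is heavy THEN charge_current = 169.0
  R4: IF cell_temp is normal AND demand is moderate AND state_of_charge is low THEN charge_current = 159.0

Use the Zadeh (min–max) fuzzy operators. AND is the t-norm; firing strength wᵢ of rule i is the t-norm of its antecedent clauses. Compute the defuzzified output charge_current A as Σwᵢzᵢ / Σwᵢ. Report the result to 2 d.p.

R1 (z=25.4): high=0.45, cold=0.38, heavy=0.38; AND[min(a, b)] → w = 0.38
R2 (z=42.0): low=0.66, normal=0.57; AND[min(a, b)] → w = 0.57
R3 (z=169.0): low=0.66, heavy=0.38; AND[min(a, b)] → w = 0.38
R4 (z=159.0): normal=0.57, moderate=0.59, low=0.66; AND[min(a, b)] → w = 0.57
Weighted average = (0.38·25.4 + 0.57·42.0 + 0.38·169.0 + 0.57·159.0) / (0.38 + 0.57 + 0.38 + 0.57)
  = 188.4420 / 1.9000 = 99.18

99.18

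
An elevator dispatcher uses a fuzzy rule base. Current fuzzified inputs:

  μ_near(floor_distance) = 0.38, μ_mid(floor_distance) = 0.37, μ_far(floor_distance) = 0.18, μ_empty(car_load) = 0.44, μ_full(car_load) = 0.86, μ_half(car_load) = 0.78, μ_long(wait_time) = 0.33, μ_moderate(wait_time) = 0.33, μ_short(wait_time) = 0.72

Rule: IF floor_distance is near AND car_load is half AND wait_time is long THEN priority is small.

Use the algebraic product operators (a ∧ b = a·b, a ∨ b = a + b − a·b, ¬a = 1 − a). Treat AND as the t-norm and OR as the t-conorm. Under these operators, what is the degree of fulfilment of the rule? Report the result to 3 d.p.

firing strength: near=0.38, half=0.78, long=0.33; AND[a·b] → w = 0.0978

0.098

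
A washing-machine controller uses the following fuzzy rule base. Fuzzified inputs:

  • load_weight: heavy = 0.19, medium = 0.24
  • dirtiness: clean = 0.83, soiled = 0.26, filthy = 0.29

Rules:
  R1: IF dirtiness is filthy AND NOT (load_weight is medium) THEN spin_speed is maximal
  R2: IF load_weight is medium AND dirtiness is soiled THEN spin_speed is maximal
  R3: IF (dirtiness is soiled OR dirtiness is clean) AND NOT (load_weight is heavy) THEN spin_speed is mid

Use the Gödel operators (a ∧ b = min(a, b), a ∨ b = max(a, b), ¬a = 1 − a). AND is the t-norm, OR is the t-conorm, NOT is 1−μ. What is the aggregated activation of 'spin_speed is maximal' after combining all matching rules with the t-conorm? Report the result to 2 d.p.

0.29

R1: filthy=0.29, ¬medium=1−0.24=0.76; AND[min(a, b)] → w = 0.29
R2: medium=0.24, soiled=0.26; AND[min(a, b)] → w = 0.24
R3: (soiled=0.26 OR clean=0.83) = 0.83; AND[min(a, b)] with ¬heavy=1−0.19=0.81 → w = 0.81
Rules with consequent 'maximal': {R1, R2} → strengths 0.29, 0.24
Aggregate via t-conorm [max(a, b)]: 0.29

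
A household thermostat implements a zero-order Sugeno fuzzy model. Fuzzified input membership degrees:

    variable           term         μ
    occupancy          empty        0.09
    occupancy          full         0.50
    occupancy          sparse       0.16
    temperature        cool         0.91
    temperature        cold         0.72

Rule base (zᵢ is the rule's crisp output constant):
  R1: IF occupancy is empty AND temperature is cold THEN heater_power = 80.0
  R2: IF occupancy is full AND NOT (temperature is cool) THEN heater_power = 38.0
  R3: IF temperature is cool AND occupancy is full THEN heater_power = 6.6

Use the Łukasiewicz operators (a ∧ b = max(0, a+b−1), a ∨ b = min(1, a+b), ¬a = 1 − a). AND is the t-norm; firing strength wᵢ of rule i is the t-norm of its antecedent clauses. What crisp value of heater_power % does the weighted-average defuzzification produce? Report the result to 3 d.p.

R1 (z=80.0): empty=0.09, cold=0.72; AND[max(0, a+b−1)] → w = 0.00
R2 (z=38.0): full=0.50, ¬cool=1−0.91=0.09; AND[max(0, a+b−1)] → w = 0.00
R3 (z=6.6): cool=0.91, full=0.50; AND[max(0, a+b−1)] → w = 0.41
Weighted average = (0.00·80.0 + 0.00·38.0 + 0.41·6.6) / (0.00 + 0.00 + 0.41)
  = 2.7060 / 0.4100 = 6.600

6.600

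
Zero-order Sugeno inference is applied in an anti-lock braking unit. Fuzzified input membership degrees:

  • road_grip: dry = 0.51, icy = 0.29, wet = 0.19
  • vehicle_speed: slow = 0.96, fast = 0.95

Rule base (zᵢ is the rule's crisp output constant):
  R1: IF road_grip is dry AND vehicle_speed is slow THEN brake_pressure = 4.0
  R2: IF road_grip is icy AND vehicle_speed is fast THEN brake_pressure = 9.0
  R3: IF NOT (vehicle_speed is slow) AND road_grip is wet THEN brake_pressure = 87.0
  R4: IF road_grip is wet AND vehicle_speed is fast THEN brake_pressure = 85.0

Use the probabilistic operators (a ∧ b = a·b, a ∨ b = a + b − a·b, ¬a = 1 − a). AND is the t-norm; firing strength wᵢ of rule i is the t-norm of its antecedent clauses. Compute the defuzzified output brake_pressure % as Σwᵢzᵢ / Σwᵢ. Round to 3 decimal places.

21.445

R1 (z=4.0): dry=0.51, slow=0.96; AND[a·b] → w = 0.4896
R2 (z=9.0): icy=0.29, fast=0.95; AND[a·b] → w = 0.2755
R3 (z=87.0): ¬slow=1−0.96=0.04, wet=0.19; AND[a·b] → w = 0.0076
R4 (z=85.0): wet=0.19, fast=0.95; AND[a·b] → w = 0.1805
Weighted average = (0.4896·4.0 + 0.2755·9.0 + 0.0076·87.0 + 0.1805·85.0) / (0.4896 + 0.2755 + 0.0076 + 0.1805)
  = 20.4416 / 0.9532 = 21.445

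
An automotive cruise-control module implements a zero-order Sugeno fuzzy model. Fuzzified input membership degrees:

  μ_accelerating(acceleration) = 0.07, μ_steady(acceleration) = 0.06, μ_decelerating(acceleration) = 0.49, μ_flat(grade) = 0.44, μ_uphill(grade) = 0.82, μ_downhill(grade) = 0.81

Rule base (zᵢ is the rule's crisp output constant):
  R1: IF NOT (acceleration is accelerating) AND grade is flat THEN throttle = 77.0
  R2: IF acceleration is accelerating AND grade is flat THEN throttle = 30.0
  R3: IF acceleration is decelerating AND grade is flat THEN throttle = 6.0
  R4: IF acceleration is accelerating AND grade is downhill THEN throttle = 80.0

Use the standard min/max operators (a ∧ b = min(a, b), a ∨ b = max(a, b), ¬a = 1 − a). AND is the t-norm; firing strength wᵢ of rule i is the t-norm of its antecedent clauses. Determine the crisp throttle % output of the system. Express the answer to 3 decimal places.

R1 (z=77.0): ¬accelerating=1−0.07=0.93, flat=0.44; AND[min(a, b)] → w = 0.44
R2 (z=30.0): accelerating=0.07, flat=0.44; AND[min(a, b)] → w = 0.07
R3 (z=6.0): decelerating=0.49, flat=0.44; AND[min(a, b)] → w = 0.44
R4 (z=80.0): accelerating=0.07, downhill=0.81; AND[min(a, b)] → w = 0.07
Weighted average = (0.44·77.0 + 0.07·30.0 + 0.44·6.0 + 0.07·80.0) / (0.44 + 0.07 + 0.44 + 0.07)
  = 44.2200 / 1.0200 = 43.353

43.353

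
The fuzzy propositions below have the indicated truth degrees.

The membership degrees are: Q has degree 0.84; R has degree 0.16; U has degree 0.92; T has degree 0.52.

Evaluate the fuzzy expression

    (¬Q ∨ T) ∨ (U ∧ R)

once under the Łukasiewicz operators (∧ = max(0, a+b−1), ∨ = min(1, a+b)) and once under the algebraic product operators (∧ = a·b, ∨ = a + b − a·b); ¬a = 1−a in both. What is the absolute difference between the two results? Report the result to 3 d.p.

Under Łukasiewicz:
  ¬Q = 1 − 0.84 = 0.16
  ¬Q ∨ T = min(1, a+b) on (0.16, 0.52) = 0.68
  U ∧ R = max(0, a+b−1) on (0.92, 0.16) = 0.08
  (¬Q ∨ T) ∨ (U ∧ R) = min(1, a+b) on (0.68, 0.08) = 0.76
  → value = 0.7600
Under algebraic product:
  ¬Q = 1 − 0.8400 = 0.1600
  ¬Q ∨ T = a + b − a·b on (0.1600, 0.5200) = 0.5968
  U ∧ R = a·b on (0.9200, 0.1600) = 0.1472
  (¬Q ∨ T) ∨ (U ∧ R) = a + b − a·b on (0.5968, 0.1472) = 0.6562
  → value = 0.6562
|0.7600 − 0.6562| = 0.104

0.104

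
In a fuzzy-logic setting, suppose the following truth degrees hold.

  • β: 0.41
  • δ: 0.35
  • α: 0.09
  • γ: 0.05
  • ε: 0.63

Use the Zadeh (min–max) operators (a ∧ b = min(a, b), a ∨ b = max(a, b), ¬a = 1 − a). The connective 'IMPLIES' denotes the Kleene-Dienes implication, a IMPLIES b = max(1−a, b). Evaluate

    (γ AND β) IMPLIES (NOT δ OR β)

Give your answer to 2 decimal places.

0.95

γ AND β = min(a, b) on (0.05, 0.41) = 0.05
NOT δ = 1 − 0.35 = 0.65
NOT δ OR β = max(a, b) on (0.65, 0.41) = 0.65
(γ AND β) IMPLIES (NOT δ OR β)  [Kleene-Dienes: max(1−a, b)] with a=0.05, b=0.65 → 0.95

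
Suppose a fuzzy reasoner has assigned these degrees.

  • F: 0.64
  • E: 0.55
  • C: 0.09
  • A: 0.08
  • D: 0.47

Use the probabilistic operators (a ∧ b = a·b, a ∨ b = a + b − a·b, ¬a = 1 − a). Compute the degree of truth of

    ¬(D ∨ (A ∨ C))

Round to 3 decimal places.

A ∨ C = a + b − a·b on (0.0800, 0.0900) = 0.1628
D ∨ (A ∨ C) = a + b − a·b on (0.4700, 0.1628) = 0.5563
¬(D ∨ (A ∨ C)) = 1 − 0.5563 = 0.4437

0.444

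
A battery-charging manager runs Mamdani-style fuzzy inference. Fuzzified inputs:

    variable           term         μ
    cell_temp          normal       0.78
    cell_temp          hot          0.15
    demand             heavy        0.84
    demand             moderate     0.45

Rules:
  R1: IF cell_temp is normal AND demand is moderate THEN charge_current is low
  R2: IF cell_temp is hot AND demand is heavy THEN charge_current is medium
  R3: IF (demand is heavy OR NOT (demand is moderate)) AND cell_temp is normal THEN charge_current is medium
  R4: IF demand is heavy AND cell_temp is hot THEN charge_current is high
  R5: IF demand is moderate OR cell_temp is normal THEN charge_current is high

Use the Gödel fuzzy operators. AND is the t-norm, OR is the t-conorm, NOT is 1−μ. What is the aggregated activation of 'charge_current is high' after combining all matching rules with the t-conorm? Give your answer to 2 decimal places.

R1: normal=0.78, moderate=0.45; AND[min(a, b)] → w = 0.45
R2: hot=0.15, heavy=0.84; AND[min(a, b)] → w = 0.15
R3: (heavy=0.84 OR ¬moderate=1−0.45=0.55) = 0.84; AND[min(a, b)] with normal=0.78 → w = 0.78
R4: heavy=0.84, hot=0.15; AND[min(a, b)] → w = 0.15
R5: moderate=0.45, normal=0.78; OR[max(a, b)] → w = 0.78
Rules with consequent 'high': {R4, R5} → strengths 0.15, 0.78
Aggregate via t-conorm [max(a, b)]: 0.78

0.78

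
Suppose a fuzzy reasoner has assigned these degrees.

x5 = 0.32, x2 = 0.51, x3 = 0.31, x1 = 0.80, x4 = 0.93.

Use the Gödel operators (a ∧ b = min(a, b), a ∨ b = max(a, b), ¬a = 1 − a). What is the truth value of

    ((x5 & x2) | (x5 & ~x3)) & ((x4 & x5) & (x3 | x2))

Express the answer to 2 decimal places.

x5 & x2 = min(a, b) on (0.32, 0.51) = 0.32
~x3 = 1 − 0.31 = 0.69
x5 & ~x3 = min(a, b) on (0.32, 0.69) = 0.32
(x5 & x2) | (x5 & ~x3) = max(a, b) on (0.32, 0.32) = 0.32
x4 & x5 = min(a, b) on (0.93, 0.32) = 0.32
x3 | x2 = max(a, b) on (0.31, 0.51) = 0.51
(x4 & x5) & (x3 | x2) = min(a, b) on (0.32, 0.51) = 0.32
((x5 & x2) | (x5 & ~x3)) & ((x4 & x5) & (x3 | x2)) = min(a, b) on (0.32, 0.32) = 0.32

0.32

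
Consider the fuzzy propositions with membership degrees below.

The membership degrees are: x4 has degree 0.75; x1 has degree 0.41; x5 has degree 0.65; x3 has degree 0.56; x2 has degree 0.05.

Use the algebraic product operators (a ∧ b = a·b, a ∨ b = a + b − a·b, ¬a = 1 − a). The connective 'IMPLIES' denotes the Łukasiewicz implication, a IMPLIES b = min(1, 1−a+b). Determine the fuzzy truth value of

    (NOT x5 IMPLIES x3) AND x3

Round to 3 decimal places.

0.560

NOT x5 = 1 − 0.6500 = 0.3500
NOT x5 IMPLIES x3  [Łukasiewicz: min(1, 1−a+b)] with a=0.3500, b=0.5600 → 1.0000
(NOT x5 IMPLIES x3) AND x3 = a·b on (1.0000, 0.5600) = 0.5600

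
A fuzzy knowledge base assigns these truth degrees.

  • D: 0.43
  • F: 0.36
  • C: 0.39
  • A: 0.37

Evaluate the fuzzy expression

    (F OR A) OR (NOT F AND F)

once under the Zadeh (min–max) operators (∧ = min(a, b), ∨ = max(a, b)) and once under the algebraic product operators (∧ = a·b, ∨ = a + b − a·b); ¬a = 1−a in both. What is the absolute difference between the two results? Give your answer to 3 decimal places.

0.320

Under Zadeh (min–max):
  F OR A = max(a, b) on (0.36, 0.37) = 0.37
  NOT F = 1 − 0.36 = 0.64
  NOT F AND F = min(a, b) on (0.64, 0.36) = 0.36
  (F OR A) OR (NOT F AND F) = max(a, b) on (0.37, 0.36) = 0.37
  → value = 0.3700
Under algebraic product:
  F OR A = a + b − a·b on (0.3600, 0.3700) = 0.5968
  NOT F = 1 − 0.3600 = 0.6400
  NOT F AND F = a·b on (0.6400, 0.3600) = 0.2304
  (F OR A) OR (NOT F AND F) = a + b − a·b on (0.5968, 0.2304) = 0.6897
  → value = 0.6897
|0.3700 − 0.6897| = 0.320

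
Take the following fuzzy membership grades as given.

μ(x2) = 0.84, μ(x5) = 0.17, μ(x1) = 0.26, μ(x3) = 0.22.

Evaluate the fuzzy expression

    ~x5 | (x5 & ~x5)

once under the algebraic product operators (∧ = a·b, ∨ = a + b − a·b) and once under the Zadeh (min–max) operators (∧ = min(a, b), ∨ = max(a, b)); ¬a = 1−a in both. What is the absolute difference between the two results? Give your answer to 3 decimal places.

Under algebraic product:
  ~x5 = 1 − 0.1700 = 0.8300
  ~x5 = 1 − 0.1700 = 0.8300
  x5 & ~x5 = a·b on (0.1700, 0.8300) = 0.1411
  ~x5 | (x5 & ~x5) = a + b − a·b on (0.8300, 0.1411) = 0.8540
  → value = 0.8540
Under Zadeh (min–max):
  ~x5 = 1 − 0.17 = 0.83
  ~x5 = 1 − 0.17 = 0.83
  x5 & ~x5 = min(a, b) on (0.17, 0.83) = 0.17
  ~x5 | (x5 & ~x5) = max(a, b) on (0.83, 0.17) = 0.83
  → value = 0.8300
|0.8540 − 0.8300| = 0.024

0.024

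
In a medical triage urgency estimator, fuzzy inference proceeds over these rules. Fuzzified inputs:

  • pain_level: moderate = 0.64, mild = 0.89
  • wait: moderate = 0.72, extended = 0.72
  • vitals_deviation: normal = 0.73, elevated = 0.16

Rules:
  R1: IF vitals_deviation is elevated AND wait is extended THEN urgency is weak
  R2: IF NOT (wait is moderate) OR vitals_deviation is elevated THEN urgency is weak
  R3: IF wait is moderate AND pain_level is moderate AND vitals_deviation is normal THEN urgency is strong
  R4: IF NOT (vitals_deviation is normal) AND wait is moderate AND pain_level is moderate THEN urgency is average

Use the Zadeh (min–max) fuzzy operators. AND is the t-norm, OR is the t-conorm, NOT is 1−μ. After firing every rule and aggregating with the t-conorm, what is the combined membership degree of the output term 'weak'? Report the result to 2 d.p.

0.28

R1: elevated=0.16, extended=0.72; AND[min(a, b)] → w = 0.16
R2: ¬moderate=1−0.72=0.28, elevated=0.16; OR[max(a, b)] → w = 0.28
R3: moderate=0.72, moderate=0.64, normal=0.73; AND[min(a, b)] → w = 0.64
R4: ¬normal=1−0.73=0.27, moderate=0.72, moderate=0.64; AND[min(a, b)] → w = 0.27
Rules with consequent 'weak': {R1, R2} → strengths 0.16, 0.28
Aggregate via t-conorm [max(a, b)]: 0.28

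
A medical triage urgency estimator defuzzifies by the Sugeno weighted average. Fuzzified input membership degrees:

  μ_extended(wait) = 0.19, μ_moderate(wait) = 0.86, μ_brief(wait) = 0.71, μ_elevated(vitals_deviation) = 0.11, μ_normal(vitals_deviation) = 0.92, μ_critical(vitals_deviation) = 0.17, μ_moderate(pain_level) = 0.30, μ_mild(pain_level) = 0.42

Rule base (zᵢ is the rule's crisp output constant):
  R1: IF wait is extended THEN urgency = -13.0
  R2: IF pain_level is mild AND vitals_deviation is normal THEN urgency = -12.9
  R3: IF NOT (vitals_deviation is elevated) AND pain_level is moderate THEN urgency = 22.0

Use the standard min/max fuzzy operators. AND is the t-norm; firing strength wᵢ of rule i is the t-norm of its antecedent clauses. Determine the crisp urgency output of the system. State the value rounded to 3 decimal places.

R1 (z=-13.0): extended=0.19 → w = 0.19
R2 (z=-12.9): mild=0.42, normal=0.92; AND[min(a, b)] → w = 0.42
R3 (z=22.0): ¬elevated=1−0.11=0.89, moderate=0.30; AND[min(a, b)] → w = 0.30
Weighted average = (0.19·-13.0 + 0.42·-12.9 + 0.30·22.0) / (0.19 + 0.42 + 0.30)
  = -1.2880 / 0.9100 = -1.415

-1.415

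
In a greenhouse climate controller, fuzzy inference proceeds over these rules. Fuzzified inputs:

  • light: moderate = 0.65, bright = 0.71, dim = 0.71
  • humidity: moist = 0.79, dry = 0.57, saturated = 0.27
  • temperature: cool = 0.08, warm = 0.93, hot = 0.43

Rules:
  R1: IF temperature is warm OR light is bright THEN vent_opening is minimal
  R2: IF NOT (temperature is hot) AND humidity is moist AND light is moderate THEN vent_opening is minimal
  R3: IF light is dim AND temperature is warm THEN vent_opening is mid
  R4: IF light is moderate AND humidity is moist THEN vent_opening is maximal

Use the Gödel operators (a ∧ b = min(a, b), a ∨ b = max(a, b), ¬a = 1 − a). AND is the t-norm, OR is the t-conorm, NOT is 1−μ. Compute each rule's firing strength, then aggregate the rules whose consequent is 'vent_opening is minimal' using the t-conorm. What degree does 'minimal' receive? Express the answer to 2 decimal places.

R1: warm=0.93, bright=0.71; OR[max(a, b)] → w = 0.93
R2: ¬hot=1−0.43=0.57, moist=0.79, moderate=0.65; AND[min(a, b)] → w = 0.57
R3: dim=0.71, warm=0.93; AND[min(a, b)] → w = 0.71
R4: moderate=0.65, moist=0.79; AND[min(a, b)] → w = 0.65
Rules with consequent 'minimal': {R1, R2} → strengths 0.93, 0.57
Aggregate via t-conorm [max(a, b)]: 0.93

0.93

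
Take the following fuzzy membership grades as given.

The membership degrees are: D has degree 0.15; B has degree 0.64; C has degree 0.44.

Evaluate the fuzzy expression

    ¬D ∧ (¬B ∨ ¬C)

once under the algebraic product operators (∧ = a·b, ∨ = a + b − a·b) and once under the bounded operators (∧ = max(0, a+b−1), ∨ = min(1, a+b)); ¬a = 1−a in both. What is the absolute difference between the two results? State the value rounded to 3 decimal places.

0.159

Under algebraic product:
  ¬D = 1 − 0.1500 = 0.8500
  ¬B = 1 − 0.6400 = 0.3600
  ¬C = 1 − 0.4400 = 0.5600
  ¬B ∨ ¬C = a + b − a·b on (0.3600, 0.5600) = 0.7184
  ¬D ∧ (¬B ∨ ¬C) = a·b on (0.8500, 0.7184) = 0.6106
  → value = 0.6106
Under bounded:
  ¬D = 1 − 0.15 = 0.85
  ¬B = 1 − 0.64 = 0.36
  ¬C = 1 − 0.44 = 0.56
  ¬B ∨ ¬C = min(1, a+b) on (0.36, 0.56) = 0.92
  ¬D ∧ (¬B ∨ ¬C) = max(0, a+b−1) on (0.85, 0.92) = 0.77
  → value = 0.7700
|0.6106 − 0.7700| = 0.159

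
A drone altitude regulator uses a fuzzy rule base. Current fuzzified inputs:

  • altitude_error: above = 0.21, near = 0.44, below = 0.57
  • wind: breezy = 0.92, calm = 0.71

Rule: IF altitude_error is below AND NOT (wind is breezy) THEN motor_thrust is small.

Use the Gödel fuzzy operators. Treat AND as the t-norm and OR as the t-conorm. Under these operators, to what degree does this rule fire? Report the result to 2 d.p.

firing strength: below=0.57, ¬breezy=1−0.92=0.08; AND[min(a, b)] → w = 0.08

0.08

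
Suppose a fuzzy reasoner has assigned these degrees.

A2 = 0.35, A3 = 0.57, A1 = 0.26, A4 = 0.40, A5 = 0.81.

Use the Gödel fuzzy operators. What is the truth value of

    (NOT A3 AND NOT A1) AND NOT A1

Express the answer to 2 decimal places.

NOT A3 = 1 − 0.57 = 0.43
NOT A1 = 1 − 0.26 = 0.74
NOT A3 AND NOT A1 = min(a, b) on (0.43, 0.74) = 0.43
NOT A1 = 1 − 0.26 = 0.74
(NOT A3 AND NOT A1) AND NOT A1 = min(a, b) on (0.43, 0.74) = 0.43

0.43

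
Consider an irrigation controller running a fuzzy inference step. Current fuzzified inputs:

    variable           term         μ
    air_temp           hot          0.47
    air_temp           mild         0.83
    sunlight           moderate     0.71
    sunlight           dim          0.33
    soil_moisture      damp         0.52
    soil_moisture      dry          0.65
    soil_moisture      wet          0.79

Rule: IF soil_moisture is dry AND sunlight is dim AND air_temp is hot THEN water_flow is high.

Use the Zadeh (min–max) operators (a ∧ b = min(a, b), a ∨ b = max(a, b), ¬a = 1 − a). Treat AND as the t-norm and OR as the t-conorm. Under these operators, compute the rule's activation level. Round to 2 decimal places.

0.33

firing strength: dry=0.65, dim=0.33, hot=0.47; AND[min(a, b)] → w = 0.33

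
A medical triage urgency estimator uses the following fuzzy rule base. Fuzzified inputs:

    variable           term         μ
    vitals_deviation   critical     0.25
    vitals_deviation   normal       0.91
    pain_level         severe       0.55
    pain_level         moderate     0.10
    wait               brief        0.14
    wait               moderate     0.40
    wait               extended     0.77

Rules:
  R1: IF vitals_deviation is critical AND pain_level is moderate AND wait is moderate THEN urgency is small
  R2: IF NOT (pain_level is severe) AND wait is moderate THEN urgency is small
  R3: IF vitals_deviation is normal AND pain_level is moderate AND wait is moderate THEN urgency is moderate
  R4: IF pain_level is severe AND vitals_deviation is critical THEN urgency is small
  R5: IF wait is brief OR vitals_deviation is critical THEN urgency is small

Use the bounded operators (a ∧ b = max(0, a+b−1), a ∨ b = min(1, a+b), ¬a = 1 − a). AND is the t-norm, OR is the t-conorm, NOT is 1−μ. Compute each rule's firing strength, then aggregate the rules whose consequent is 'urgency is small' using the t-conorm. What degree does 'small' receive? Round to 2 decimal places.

0.39

R1: critical=0.25, moderate=0.10, moderate=0.40; AND[max(0, a+b−1)] → w = 0.00
R2: ¬severe=1−0.55=0.45, moderate=0.40; AND[max(0, a+b−1)] → w = 0.00
R3: normal=0.91, moderate=0.10, moderate=0.40; AND[max(0, a+b−1)] → w = 0.00
R4: severe=0.55, critical=0.25; AND[max(0, a+b−1)] → w = 0.00
R5: brief=0.14, critical=0.25; OR[min(1, a+b)] → w = 0.39
Rules with consequent 'small': {R1, R2, R4, R5} → strengths 0.00, 0.00, 0.00, 0.39
Aggregate via t-conorm [min(1, a+b)]: 0.39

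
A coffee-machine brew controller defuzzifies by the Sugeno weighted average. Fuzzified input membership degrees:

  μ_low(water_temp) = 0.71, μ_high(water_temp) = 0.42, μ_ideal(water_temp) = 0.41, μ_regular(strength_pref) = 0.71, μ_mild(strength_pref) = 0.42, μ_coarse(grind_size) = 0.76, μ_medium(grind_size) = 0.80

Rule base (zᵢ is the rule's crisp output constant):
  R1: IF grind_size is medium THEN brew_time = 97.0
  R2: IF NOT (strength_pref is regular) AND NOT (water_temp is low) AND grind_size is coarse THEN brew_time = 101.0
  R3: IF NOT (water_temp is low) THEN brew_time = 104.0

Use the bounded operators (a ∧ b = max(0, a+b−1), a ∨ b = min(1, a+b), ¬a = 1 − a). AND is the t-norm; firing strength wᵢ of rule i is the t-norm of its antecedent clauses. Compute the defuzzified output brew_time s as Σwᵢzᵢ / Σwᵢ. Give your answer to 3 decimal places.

R1 (z=97.0): medium=0.80 → w = 0.80
R2 (z=101.0): ¬regular=1−0.71=0.29, ¬low=1−0.71=0.29, coarse=0.76; AND[max(0, a+b−1)] → w = 0.00
R3 (z=104.0): ¬low=1−0.71=0.29 → w = 0.29
Weighted average = (0.80·97.0 + 0.00·101.0 + 0.29·104.0) / (0.80 + 0.00 + 0.29)
  = 107.7600 / 1.0900 = 98.862

98.862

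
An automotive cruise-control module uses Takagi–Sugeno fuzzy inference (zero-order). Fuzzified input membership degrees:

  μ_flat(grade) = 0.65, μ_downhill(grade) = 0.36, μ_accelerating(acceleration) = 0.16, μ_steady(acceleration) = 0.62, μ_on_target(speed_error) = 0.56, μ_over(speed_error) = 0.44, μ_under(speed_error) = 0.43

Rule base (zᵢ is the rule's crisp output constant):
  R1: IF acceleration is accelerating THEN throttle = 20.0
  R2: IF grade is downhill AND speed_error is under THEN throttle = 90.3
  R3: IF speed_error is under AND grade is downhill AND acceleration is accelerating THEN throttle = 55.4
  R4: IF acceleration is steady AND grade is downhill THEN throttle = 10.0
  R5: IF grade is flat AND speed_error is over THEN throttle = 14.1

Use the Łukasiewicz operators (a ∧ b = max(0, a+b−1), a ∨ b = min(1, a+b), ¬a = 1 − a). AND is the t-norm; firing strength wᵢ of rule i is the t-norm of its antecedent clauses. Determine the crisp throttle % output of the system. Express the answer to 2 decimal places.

17.88

R1 (z=20.0): accelerating=0.16 → w = 0.16
R2 (z=90.3): downhill=0.36, under=0.43; AND[max(0, a+b−1)] → w = 0.00
R3 (z=55.4): under=0.43, downhill=0.36, accelerating=0.16; AND[max(0, a+b−1)] → w = 0.00
R4 (z=10.0): steady=0.62, downhill=0.36; AND[max(0, a+b−1)] → w = 0.00
R5 (z=14.1): flat=0.65, over=0.44; AND[max(0, a+b−1)] → w = 0.09
Weighted average = (0.16·20.0 + 0.00·90.3 + 0.00·55.4 + 0.00·10.0 + 0.09·14.1) / (0.16 + 0.00 + 0.00 + 0.00 + 0.09)
  = 4.4690 / 0.2500 = 17.88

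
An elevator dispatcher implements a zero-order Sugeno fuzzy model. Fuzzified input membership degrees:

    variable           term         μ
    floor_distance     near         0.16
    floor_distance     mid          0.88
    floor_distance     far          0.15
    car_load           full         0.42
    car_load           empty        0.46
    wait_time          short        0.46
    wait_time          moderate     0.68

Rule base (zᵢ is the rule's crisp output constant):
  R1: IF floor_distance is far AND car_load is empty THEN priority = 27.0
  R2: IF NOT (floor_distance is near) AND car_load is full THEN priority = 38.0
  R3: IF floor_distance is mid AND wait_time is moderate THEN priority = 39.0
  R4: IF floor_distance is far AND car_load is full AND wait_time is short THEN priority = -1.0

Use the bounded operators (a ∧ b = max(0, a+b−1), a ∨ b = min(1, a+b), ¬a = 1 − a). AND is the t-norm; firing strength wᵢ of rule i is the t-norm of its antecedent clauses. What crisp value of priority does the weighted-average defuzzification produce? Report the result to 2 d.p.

R1 (z=27.0): far=0.15, empty=0.46; AND[max(0, a+b−1)] → w = 0.00
R2 (z=38.0): ¬near=1−0.16=0.84, full=0.42; AND[max(0, a+b−1)] → w = 0.26
R3 (z=39.0): mid=0.88, moderate=0.68; AND[max(0, a+b−1)] → w = 0.56
R4 (z=-1.0): far=0.15, full=0.42, short=0.46; AND[max(0, a+b−1)] → w = 0.00
Weighted average = (0.00·27.0 + 0.26·38.0 + 0.56·39.0 + 0.00·-1.0) / (0.00 + 0.26 + 0.56 + 0.00)
  = 31.7200 / 0.8200 = 38.68

38.68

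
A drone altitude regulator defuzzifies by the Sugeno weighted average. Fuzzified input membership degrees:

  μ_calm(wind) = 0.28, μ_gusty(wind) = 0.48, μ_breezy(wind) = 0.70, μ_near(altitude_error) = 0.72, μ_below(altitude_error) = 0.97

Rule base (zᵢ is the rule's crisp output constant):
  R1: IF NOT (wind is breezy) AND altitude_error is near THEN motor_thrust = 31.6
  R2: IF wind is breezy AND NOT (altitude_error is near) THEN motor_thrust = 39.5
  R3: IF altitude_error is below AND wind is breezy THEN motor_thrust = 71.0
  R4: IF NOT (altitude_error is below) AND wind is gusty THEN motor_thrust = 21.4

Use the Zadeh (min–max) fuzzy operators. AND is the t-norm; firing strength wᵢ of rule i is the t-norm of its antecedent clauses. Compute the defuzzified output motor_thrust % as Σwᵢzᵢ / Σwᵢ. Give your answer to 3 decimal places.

R1 (z=31.6): ¬breezy=1−0.70=0.30, near=0.72; AND[min(a, b)] → w = 0.30
R2 (z=39.5): breezy=0.70, ¬near=1−0.72=0.28; AND[min(a, b)] → w = 0.28
R3 (z=71.0): below=0.97, breezy=0.70; AND[min(a, b)] → w = 0.70
R4 (z=21.4): ¬below=1−0.97=0.03, gusty=0.48; AND[min(a, b)] → w = 0.03
Weighted average = (0.30·31.6 + 0.28·39.5 + 0.70·71.0 + 0.03·21.4) / (0.30 + 0.28 + 0.70 + 0.03)
  = 70.8820 / 1.3100 = 54.108

54.108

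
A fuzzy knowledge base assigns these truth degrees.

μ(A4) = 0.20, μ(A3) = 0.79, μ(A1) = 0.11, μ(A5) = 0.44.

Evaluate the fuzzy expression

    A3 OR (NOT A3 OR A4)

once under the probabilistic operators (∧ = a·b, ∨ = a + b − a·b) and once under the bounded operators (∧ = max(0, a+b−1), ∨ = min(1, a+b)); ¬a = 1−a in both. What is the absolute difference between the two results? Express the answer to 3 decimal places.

Under probabilistic:
  NOT A3 = 1 − 0.7900 = 0.2100
  NOT A3 OR A4 = a + b − a·b on (0.2100, 0.2000) = 0.3680
  A3 OR (NOT A3 OR A4) = a + b − a·b on (0.7900, 0.3680) = 0.8673
  → value = 0.8673
Under bounded:
  NOT A3 = 1 − 0.79 = 0.21
  NOT A3 OR A4 = min(1, a+b) on (0.21, 0.20) = 0.41
  A3 OR (NOT A3 OR A4) = min(1, a+b) on (0.79, 0.41) = 1.00
  → value = 1.0000
|0.8673 − 1.0000| = 0.133

0.133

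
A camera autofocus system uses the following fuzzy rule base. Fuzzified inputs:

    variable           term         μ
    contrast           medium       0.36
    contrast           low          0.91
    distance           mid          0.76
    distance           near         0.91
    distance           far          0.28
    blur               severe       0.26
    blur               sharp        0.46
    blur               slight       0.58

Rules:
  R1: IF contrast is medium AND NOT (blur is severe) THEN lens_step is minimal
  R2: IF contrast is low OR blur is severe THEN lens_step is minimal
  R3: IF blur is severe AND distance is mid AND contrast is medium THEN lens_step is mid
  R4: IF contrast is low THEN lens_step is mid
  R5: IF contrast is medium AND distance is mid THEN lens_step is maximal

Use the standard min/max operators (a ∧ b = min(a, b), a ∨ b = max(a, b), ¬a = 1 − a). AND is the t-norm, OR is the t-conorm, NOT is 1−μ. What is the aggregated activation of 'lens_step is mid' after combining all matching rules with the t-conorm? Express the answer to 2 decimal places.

0.91

R1: medium=0.36, ¬severe=1−0.26=0.74; AND[min(a, b)] → w = 0.36
R2: low=0.91, severe=0.26; OR[max(a, b)] → w = 0.91
R3: severe=0.26, mid=0.76, medium=0.36; AND[min(a, b)] → w = 0.26
R4: low=0.91 → w = 0.91
R5: medium=0.36, mid=0.76; AND[min(a, b)] → w = 0.36
Rules with consequent 'mid': {R3, R4} → strengths 0.26, 0.91
Aggregate via t-conorm [max(a, b)]: 0.91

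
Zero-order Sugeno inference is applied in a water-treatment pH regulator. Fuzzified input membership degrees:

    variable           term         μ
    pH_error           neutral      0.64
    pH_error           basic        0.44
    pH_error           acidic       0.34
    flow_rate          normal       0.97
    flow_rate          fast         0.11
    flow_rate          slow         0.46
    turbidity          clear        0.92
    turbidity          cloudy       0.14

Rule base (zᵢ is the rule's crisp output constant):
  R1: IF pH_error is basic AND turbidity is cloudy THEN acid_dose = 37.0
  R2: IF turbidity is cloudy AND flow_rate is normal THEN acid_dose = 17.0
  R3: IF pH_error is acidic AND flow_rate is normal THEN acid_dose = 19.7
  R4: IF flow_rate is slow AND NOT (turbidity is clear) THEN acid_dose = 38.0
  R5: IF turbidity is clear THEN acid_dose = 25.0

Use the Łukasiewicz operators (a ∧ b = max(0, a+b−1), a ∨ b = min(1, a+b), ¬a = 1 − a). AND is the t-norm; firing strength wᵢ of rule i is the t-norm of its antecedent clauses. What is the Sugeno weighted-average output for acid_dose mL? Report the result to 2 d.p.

23.12

R1 (z=37.0): basic=0.44, cloudy=0.14; AND[max(0, a+b−1)] → w = 0.00
R2 (z=17.0): cloudy=0.14, normal=0.97; AND[max(0, a+b−1)] → w = 0.11
R3 (z=19.7): acidic=0.34, normal=0.97; AND[max(0, a+b−1)] → w = 0.31
R4 (z=38.0): slow=0.46, ¬clear=1−0.92=0.08; AND[max(0, a+b−1)] → w = 0.00
R5 (z=25.0): clear=0.92 → w = 0.92
Weighted average = (0.00·37.0 + 0.11·17.0 + 0.31·19.7 + 0.00·38.0 + 0.92·25.0) / (0.00 + 0.11 + 0.31 + 0.00 + 0.92)
  = 30.9770 / 1.3400 = 23.12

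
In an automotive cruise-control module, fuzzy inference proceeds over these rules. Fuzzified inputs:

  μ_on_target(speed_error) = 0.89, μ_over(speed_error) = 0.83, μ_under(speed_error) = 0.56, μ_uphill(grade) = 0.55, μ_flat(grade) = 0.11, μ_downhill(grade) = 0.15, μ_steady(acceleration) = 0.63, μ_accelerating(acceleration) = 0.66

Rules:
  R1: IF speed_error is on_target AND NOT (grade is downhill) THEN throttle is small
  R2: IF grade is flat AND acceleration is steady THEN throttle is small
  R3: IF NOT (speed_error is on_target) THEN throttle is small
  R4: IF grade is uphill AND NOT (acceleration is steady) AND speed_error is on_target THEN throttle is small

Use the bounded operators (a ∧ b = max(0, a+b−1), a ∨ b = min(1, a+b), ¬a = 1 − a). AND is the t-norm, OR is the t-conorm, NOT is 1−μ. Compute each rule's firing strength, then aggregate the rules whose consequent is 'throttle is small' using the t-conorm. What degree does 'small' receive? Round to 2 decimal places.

R1: on_target=0.89, ¬downhill=1−0.15=0.85; AND[max(0, a+b−1)] → w = 0.74
R2: flat=0.11, steady=0.63; AND[max(0, a+b−1)] → w = 0.00
R3: ¬on_target=1−0.89=0.11 → w = 0.11
R4: uphill=0.55, ¬steady=1−0.63=0.37, on_target=0.89; AND[max(0, a+b−1)] → w = 0.00
Rules with consequent 'small': {R1, R2, R3, R4} → strengths 0.74, 0.00, 0.11, 0.00
Aggregate via t-conorm [min(1, a+b)]: 0.85

0.85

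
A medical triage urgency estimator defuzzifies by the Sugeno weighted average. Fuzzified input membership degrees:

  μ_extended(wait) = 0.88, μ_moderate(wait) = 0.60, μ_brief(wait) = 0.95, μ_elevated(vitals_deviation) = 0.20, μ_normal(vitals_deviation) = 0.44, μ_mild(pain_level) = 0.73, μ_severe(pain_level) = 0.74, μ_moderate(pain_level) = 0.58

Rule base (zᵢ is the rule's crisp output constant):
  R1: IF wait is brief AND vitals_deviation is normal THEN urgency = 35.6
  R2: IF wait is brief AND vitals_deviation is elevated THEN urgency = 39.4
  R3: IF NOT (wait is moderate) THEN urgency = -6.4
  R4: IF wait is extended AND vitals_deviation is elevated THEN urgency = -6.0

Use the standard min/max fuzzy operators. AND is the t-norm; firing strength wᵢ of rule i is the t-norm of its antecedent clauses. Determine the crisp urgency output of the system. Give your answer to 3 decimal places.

R1 (z=35.6): brief=0.95, normal=0.44; AND[min(a, b)] → w = 0.44
R2 (z=39.4): brief=0.95, elevated=0.20; AND[min(a, b)] → w = 0.20
R3 (z=-6.4): ¬moderate=1−0.60=0.40 → w = 0.40
R4 (z=-6.0): extended=0.88, elevated=0.20; AND[min(a, b)] → w = 0.20
Weighted average = (0.44·35.6 + 0.20·39.4 + 0.40·-6.4 + 0.20·-6.0) / (0.44 + 0.20 + 0.40 + 0.20)
  = 19.7840 / 1.2400 = 15.955

15.955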